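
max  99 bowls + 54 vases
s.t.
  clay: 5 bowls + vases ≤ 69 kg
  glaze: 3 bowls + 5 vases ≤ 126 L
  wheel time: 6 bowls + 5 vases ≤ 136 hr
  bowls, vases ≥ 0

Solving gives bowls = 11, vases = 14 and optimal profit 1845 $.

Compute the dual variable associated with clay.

Binding: clay and wheel time. Non-binding: glaze (23 unused).
Slack constraints have shadow price 0 (complementary slackness).
Dual feasibility on the basic columns requires 5·y_clay + 6·y_wheel time = 99, 1·y_clay + 5·y_wheel time = 54.
This yields shadow prices y_clay = 9, y_wheel time = 9.
Shadow price of clay = 9.

9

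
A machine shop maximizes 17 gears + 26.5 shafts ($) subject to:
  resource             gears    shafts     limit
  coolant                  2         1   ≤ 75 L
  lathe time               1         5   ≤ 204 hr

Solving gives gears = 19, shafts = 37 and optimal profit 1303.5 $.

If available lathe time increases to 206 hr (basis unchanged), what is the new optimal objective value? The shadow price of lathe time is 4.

1311.5

Δb = 2, so new z* = 1303.5 + (4)·(2) = 1303.5 + 8 = 1311.5.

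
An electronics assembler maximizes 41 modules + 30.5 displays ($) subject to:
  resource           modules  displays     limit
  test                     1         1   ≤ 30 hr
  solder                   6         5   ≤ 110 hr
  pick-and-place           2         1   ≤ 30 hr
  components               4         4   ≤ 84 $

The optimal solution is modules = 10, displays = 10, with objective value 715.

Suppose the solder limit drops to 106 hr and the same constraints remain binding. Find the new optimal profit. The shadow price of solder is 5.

Δb = -4, so new z* = 715 + (5)·(-4) = 715 − 20 = 695.

695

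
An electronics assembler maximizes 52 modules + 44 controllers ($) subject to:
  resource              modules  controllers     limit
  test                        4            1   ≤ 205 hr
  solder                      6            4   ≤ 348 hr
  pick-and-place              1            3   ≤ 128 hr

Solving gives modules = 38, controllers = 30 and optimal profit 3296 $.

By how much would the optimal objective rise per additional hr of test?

0

Binding: solder and pick-and-place. Non-binding: test (23 unused).
Slack constraints have shadow price 0 (complementary slackness).
From A_Bᵀ y = c: 6·y_solder + 1·y_pick-and-place = 52; 4·y_solder + 3·y_pick-and-place = 44.
Solving: y_solder = 8, y_pick-and-place = 4.
Shadow price of test = 0.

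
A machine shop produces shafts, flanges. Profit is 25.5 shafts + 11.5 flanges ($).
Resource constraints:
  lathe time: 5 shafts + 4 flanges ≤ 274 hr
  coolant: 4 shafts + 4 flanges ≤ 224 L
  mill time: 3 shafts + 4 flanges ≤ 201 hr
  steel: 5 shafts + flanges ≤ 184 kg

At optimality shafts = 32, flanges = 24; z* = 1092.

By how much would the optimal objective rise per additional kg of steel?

3.5

At the optimum: lathe time uses 256 of 274 (slack = 18); coolant uses 224 of 224 (binding); mill time uses 192 of 201 (slack = 9); steel uses 184 of 184 (binding).
Since lathe time, mill time are not tight, their duals are 0.
The binding rows give the dual system: 4·y_coolant + 5·y_steel = 25.5 and 4·y_coolant + 1·y_steel = 11.5.
→ y_coolant = 2 and y_steel = 3.5.
Shadow price of steel = 3.5.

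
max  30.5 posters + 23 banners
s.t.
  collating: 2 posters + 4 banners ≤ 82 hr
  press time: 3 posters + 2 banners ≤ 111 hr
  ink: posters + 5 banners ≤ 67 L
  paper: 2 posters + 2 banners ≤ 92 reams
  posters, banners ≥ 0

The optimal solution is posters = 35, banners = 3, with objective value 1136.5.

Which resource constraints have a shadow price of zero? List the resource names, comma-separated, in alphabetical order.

ink, paper

collating: 82/82 (binding)
press time: 111/111 (binding)
ink: 50/67 (slack 17)
paper: 76/92 (slack 16)
By complementary slackness, a constraint with positive slack has shadow price 0 → ink, paper.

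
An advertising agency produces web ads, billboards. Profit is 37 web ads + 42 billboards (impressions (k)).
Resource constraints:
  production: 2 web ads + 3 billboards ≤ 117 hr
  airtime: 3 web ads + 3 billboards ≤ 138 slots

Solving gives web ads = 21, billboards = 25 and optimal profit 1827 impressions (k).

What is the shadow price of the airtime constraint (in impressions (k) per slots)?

Check each constraint at x*: production 117/117 (tight); airtime 138/138 (tight).
Dual feasibility on the basic columns requires 2·y_production + 3·y_airtime = 37, 3·y_production + 3·y_airtime = 42.
Solving: y_production = 5, y_airtime = 9.
Shadow price of airtime = 9.

9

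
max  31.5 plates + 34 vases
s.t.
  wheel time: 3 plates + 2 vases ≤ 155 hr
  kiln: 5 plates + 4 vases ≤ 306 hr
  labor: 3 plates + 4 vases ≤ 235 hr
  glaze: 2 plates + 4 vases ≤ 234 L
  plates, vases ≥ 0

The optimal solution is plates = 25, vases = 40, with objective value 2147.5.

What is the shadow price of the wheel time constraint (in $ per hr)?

4

At the optimum: wheel time uses 155 of 155 (binding); kiln uses 285 of 306 (slack = 21); labor uses 235 of 235 (binding); glaze uses 210 of 234 (slack = 24).
Since kiln, glaze are not tight, their duals are 0.
The binding rows give the dual system: 3·y_wheel time + 3·y_labor = 31.5 and 2·y_wheel time + 4·y_labor = 34.
This yields shadow prices y_wheel time = 4, y_labor = 6.5.
Shadow price of wheel time = 4.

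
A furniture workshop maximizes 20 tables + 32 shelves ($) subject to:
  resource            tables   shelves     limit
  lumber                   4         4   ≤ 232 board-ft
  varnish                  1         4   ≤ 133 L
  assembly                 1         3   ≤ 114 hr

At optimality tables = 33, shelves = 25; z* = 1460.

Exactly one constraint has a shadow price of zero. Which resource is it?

assembly

lumber: 232/232 (binding)
varnish: 133/133 (binding)
assembly: 108/114 (slack 6)
By complementary slackness, a constraint with positive slack has shadow price 0 → assembly.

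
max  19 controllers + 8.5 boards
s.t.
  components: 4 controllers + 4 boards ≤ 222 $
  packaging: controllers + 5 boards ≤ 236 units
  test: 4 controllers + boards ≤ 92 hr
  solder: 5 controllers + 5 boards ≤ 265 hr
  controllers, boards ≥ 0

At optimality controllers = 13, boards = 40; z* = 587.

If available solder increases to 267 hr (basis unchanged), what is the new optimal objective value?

589

At the optimum: components uses 212 of 222 (slack = 10); packaging uses 213 of 236 (slack = 23); test uses 92 of 92 (binding); solder uses 265 of 265 (binding).
By complementary slackness, y = 0 for the non-binding constraints.
Dual feasibility on the basic columns requires 4·y_test + 5·y_solder = 19, 1·y_test + 5·y_solder = 8.5.
This yields shadow prices y_test = 3.5, y_solder = 1.
Δz = y_solder·Δb = 1 × (2) = 2, so new z* = 587 + 2 = 589.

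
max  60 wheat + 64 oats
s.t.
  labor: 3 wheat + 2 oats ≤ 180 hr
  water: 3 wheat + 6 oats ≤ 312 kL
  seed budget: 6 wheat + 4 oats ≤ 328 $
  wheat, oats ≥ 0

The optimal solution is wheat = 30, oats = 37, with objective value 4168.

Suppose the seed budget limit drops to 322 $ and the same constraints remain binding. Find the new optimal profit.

4126

At the optimum: labor uses 164 of 180 (slack = 16); water uses 312 of 312 (binding); seed budget uses 328 of 328 (binding).
Since labor is not tight, its dual is 0.
The binding rows give the dual system: 3·y_water + 6·y_seed budget = 60 and 6·y_water + 4·y_seed budget = 64.
→ y_water = 6 and y_seed budget = 7.
Δz = y_seed budget·Δb = 7 × (-6) = -42, so new z* = 4168 − 42 = 4126.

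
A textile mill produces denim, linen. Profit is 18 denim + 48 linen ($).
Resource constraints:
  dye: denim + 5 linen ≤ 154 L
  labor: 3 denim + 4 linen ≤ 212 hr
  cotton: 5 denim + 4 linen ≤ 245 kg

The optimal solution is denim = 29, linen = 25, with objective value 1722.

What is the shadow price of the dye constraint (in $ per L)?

8

At the optimum: dye uses 154 of 154 (binding); labor uses 187 of 212 (slack = 25); cotton uses 245 of 245 (binding).
Since labor is not tight, its dual is 0.
The binding rows give the dual system: 1·y_dye + 5·y_cotton = 18 and 5·y_dye + 4·y_cotton = 48.
→ y_dye = 8 and y_cotton = 2.
Shadow price of dye = 8.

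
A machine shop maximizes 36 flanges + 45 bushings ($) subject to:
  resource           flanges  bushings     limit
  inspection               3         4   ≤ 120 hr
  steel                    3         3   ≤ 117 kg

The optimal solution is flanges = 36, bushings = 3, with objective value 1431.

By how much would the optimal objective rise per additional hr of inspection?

At the optimum: inspection uses 120 of 120 (binding); steel uses 117 of 117 (binding).
From A_Bᵀ y = c: 3·y_inspection + 3·y_steel = 36; 4·y_inspection + 3·y_steel = 45.
Solving: y_inspection = 9, y_steel = 3.
Shadow price of inspection = 9.

9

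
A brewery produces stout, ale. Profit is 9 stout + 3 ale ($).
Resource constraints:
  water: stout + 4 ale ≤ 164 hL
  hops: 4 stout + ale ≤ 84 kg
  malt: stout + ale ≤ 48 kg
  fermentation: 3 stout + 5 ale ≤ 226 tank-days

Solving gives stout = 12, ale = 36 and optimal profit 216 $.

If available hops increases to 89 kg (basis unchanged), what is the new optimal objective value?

226

Check each constraint at x*: water 156/164 (slack 8); hops 84/84 (tight); malt 48/48 (tight); fermentation 216/226 (slack 10).
By complementary slackness, y = 0 for the non-binding constraints.
Dual feasibility on the basic columns requires 4·y_hops + 1·y_malt = 9, 1·y_hops + 1·y_malt = 3.
This yields shadow prices y_hops = 2, y_malt = 1.
Δz = y_hops·Δb = 2 × (5) = 10, so new z* = 216 + 10 = 226.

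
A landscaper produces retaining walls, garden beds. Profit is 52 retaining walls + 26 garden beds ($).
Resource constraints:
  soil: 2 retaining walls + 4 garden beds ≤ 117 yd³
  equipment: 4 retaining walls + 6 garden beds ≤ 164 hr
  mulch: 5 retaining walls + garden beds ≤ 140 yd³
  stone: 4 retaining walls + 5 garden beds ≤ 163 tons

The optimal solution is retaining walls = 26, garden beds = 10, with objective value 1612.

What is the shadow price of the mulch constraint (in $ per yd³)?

8

At the optimum: soil uses 92 of 117 (slack = 25); equipment uses 164 of 164 (binding); mulch uses 140 of 140 (binding); stone uses 154 of 163 (slack = 9).
Slack constraints have shadow price 0 (complementary slackness).
From A_Bᵀ y = c: 4·y_equipment + 5·y_mulch = 52; 6·y_equipment + 1·y_mulch = 26.
Solving: y_equipment = 3, y_mulch = 8.
Shadow price of mulch = 8.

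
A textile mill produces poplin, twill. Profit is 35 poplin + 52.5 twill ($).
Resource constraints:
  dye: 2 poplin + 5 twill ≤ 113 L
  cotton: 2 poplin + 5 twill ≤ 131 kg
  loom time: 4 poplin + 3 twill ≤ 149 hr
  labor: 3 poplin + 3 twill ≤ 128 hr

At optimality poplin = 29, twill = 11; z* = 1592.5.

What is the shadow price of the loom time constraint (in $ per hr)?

5

At the optimum: dye uses 113 of 113 (binding); cotton uses 113 of 131 (slack = 18); loom time uses 149 of 149 (binding); labor uses 120 of 128 (slack = 8).
By complementary slackness, y = 0 for the non-binding constraints.
The binding rows give the dual system: 2·y_dye + 4·y_loom time = 35 and 5·y_dye + 3·y_loom time = 52.5.
→ y_dye = 7.5 and y_loom time = 5.
Shadow price of loom time = 5.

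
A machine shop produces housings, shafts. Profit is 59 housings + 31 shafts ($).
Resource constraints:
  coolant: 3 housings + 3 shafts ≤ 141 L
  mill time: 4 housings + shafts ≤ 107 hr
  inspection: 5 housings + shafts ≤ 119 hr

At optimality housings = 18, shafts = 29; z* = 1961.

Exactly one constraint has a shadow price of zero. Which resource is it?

coolant: 141/141 (binding)
mill time: 101/107 (slack 6)
inspection: 119/119 (binding)
By complementary slackness, a constraint with positive slack has shadow price 0 → mill time.

mill time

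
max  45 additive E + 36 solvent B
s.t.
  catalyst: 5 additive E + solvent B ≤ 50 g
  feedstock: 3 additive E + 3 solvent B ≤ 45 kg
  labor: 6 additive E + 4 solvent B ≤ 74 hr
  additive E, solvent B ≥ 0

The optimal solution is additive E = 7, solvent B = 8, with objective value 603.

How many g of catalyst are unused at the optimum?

catalyst used = 5·7 + 1·8 = 43; slack = 50 − 43 = 7.

7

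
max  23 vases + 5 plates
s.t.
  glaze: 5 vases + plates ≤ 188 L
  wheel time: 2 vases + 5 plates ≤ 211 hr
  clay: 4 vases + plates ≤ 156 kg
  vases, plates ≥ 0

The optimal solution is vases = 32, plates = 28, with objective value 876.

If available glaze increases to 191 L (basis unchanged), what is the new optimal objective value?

885

Check each constraint at x*: glaze 188/188 (tight); wheel time 204/211 (slack 7); clay 156/156 (tight).
Since wheel time is not tight, its dual is 0.
The binding rows give the dual system: 5·y_glaze + 4·y_clay = 23 and 1·y_glaze + 1·y_clay = 5.
This yields shadow prices y_glaze = 3, y_clay = 2.
Δz = y_glaze·Δb = 3 × (3) = 9, so new z* = 876 + 9 = 885.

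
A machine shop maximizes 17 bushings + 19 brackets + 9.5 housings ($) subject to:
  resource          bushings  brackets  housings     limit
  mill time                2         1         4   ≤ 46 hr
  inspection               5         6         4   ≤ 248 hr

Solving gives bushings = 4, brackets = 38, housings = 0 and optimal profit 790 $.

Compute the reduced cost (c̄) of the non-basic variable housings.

Check each constraint at x*: mill time 46/46 (tight); inspection 248/248 (tight).
Dual feasibility on the basic columns requires 2·y_mill time + 5·y_inspection = 17, 1·y_mill time + 6·y_inspection = 19.
→ y_mill time = 1 and y_inspection = 3.
Reduced cost of housings: c₃ − yᵀa₃ = 9.5 − (1·4 + 3·4) = 9.5 − 16 = -6.5.

-6.5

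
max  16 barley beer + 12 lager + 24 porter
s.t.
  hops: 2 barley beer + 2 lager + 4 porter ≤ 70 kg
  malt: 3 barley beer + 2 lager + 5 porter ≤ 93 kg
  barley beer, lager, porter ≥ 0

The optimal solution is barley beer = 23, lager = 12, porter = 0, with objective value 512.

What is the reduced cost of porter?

At the optimum: hops uses 70 of 70 (binding); malt uses 93 of 93 (binding).
The binding rows give the dual system: 2·y_hops + 3·y_malt = 16 and 2·y_hops + 2·y_malt = 12.
Solving: y_hops = 2, y_malt = 4.
Reduced cost of porter: c₃ − yᵀa₃ = 24 − (2·4 + 4·5) = 24 − 28 = -4.

-4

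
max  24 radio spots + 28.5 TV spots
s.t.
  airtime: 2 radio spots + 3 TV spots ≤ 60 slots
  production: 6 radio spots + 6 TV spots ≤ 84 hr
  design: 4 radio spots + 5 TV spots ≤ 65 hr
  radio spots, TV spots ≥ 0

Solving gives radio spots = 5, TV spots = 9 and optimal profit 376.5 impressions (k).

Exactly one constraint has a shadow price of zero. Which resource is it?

airtime: 37/60 (slack 23)
production: 84/84 (binding)
design: 65/65 (binding)
By complementary slackness, a constraint with positive slack has shadow price 0 → airtime.

airtime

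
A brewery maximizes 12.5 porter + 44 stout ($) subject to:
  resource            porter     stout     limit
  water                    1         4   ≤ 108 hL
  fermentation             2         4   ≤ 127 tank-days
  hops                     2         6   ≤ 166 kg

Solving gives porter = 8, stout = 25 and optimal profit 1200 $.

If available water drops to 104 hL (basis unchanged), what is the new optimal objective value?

1174

At the optimum: water uses 108 of 108 (binding); fermentation uses 116 of 127 (slack = 11); hops uses 166 of 166 (binding).
Slack constraints have shadow price 0 (complementary slackness).
The binding rows give the dual system: 1·y_water + 2·y_hops = 12.5 and 4·y_water + 6·y_hops = 44.
This yields shadow prices y_water = 6.5, y_hops = 3.
Δz = y_water·Δb = 6.5 × (-4) = -26, so new z* = 1200 − 26 = 1174.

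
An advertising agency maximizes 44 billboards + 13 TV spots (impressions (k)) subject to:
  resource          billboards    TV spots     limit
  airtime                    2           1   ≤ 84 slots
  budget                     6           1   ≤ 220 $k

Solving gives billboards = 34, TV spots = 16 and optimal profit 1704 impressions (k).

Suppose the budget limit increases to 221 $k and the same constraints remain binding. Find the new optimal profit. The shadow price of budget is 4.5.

1708.5

Δb = 1, so new z* = 1704 + (4.5)·(1) = 1704 + 4.5 = 1708.5.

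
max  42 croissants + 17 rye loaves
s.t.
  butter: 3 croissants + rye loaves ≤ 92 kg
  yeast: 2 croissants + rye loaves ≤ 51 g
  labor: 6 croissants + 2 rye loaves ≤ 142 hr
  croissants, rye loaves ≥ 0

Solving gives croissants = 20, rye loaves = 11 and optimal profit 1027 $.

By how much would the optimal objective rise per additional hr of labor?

4

At the optimum: butter uses 71 of 92 (slack = 21); yeast uses 51 of 51 (binding); labor uses 142 of 142 (binding).
Since butter is not tight, its dual is 0.
The binding rows give the dual system: 2·y_yeast + 6·y_labor = 42 and 1·y_yeast + 2·y_labor = 17.
This yields shadow prices y_yeast = 9, y_labor = 4.
Shadow price of labor = 4.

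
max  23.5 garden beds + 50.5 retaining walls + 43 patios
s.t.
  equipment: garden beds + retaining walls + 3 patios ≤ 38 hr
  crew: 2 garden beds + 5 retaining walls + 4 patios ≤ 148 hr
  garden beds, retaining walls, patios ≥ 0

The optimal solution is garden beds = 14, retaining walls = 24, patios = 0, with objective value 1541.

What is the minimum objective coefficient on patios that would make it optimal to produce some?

At the optimum: equipment uses 38 of 38 (binding); crew uses 148 of 148 (binding).
The binding rows give the dual system: 1·y_equipment + 2·y_crew = 23.5 and 1·y_equipment + 5·y_crew = 50.5.
Solving: y_equipment = 5.5, y_crew = 9.
patios enters the basis when its profit ≥ yᵀa₃ = 5.5·3 + 9·4 = 52.5.

52.5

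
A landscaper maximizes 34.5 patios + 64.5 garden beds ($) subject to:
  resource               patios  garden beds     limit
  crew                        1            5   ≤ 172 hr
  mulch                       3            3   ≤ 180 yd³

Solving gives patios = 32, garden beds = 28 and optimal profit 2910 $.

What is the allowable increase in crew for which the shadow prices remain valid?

128

Binding constraints: crew, mulch. The basis is B = [[1,5],[3,3]] with det -12.
Per unit increase in crew, x* moves by d = (-0.25, 0.25).
The basis stays optimal until patios reaches 0; allowable increase = 128 hr.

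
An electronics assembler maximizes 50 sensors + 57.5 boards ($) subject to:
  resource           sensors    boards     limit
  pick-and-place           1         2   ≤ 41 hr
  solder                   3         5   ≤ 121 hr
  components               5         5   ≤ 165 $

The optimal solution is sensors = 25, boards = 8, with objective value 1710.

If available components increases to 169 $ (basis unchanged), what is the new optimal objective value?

At the optimum: pick-and-place uses 41 of 41 (binding); solder uses 115 of 121 (slack = 6); components uses 165 of 165 (binding).
Slack constraints have shadow price 0 (complementary slackness).
Dual feasibility on the basic columns requires 1·y_pick-and-place + 5·y_components = 50, 2·y_pick-and-place + 5·y_components = 57.5.
→ y_pick-and-place = 7.5 and y_components = 8.5.
Δz = y_components·Δb = 8.5 × (4) = 34, so new z* = 1710 + 34 = 1744.

1744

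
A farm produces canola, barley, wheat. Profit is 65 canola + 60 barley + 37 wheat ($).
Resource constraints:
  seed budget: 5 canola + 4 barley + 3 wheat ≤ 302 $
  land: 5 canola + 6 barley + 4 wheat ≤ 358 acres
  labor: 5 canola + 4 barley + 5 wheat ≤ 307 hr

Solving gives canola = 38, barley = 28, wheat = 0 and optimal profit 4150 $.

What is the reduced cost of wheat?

-6

At the optimum: seed budget uses 302 of 302 (binding); land uses 358 of 358 (binding); labor uses 302 of 307 (slack = 5).
By complementary slackness, y = 0 for the non-binding constraint.
Dual feasibility on the basic columns requires 5·y_seed budget + 5·y_land = 65, 4·y_seed budget + 6·y_land = 60.
This yields shadow prices y_seed budget = 9, y_land = 4.
Reduced cost of wheat: c₃ − yᵀa₃ = 37 − (9·3 + 4·4) = 37 − 43 = -6.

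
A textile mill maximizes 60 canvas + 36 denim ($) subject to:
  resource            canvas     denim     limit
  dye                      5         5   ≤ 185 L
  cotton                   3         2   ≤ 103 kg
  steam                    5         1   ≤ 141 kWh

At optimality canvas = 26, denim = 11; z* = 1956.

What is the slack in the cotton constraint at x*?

cotton used = 3·26 + 2·11 = 100; slack = 103 − 100 = 3.

3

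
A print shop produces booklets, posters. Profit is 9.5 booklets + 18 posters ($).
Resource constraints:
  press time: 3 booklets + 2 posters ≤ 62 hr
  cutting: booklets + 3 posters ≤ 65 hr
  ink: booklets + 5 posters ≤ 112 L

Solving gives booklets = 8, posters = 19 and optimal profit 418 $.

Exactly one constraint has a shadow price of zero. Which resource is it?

press time: 62/62 (binding)
cutting: 65/65 (binding)
ink: 103/112 (slack 9)
By complementary slackness, a constraint with positive slack has shadow price 0 → ink.

ink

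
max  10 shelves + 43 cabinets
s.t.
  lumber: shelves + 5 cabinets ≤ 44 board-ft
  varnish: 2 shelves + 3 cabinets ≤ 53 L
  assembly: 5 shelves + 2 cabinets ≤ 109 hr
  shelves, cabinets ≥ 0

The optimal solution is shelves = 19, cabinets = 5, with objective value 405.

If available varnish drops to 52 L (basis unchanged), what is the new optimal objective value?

Check each constraint at x*: lumber 44/44 (tight); varnish 53/53 (tight); assembly 105/109 (slack 4).
Since assembly is not tight, its dual is 0.
The binding rows give the dual system: 1·y_lumber + 2·y_varnish = 10 and 5·y_lumber + 3·y_varnish = 43.
→ y_lumber = 8 and y_varnish = 1.
Δz = y_varnish·Δb = 1 × (-1) = -1, so new z* = 405 − 1 = 404.

404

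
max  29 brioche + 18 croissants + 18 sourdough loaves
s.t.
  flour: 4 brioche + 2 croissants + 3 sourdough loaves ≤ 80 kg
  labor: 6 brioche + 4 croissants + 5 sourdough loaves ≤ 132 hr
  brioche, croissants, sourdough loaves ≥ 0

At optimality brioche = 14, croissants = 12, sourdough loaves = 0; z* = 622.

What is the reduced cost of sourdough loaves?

Both flour and labor are binding at x*.
From A_Bᵀ y = c: 4·y_flour + 6·y_labor = 29; 2·y_flour + 4·y_labor = 18.
Solving: y_flour = 2, y_labor = 3.5.
Reduced cost of sourdough loaves: c₃ − yᵀa₃ = 18 − (2·3 + 3.5·5) = 18 − 23.5 = -5.5.

-5.5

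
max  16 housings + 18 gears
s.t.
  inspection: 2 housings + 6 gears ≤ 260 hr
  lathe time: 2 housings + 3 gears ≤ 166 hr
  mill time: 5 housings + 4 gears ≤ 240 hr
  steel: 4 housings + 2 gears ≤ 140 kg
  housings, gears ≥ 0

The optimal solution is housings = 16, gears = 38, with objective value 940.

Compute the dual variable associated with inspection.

At the optimum: inspection uses 260 of 260 (binding); lathe time uses 146 of 166 (slack = 20); mill time uses 232 of 240 (slack = 8); steel uses 140 of 140 (binding).
Slack constraints have shadow price 0 (complementary slackness).
The binding rows give the dual system: 2·y_inspection + 4·y_steel = 16 and 6·y_inspection + 2·y_steel = 18.
→ y_inspection = 2 and y_steel = 3.
Shadow price of inspection = 2.

2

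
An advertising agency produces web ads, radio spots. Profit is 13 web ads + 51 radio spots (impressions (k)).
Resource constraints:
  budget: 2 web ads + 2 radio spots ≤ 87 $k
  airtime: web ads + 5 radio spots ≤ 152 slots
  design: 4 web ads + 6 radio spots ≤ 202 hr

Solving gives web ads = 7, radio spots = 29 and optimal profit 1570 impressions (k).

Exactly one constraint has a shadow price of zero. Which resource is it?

budget: 72/87 (slack 15)
airtime: 152/152 (binding)
design: 202/202 (binding)
By complementary slackness, a constraint with positive slack has shadow price 0 → budget.

budget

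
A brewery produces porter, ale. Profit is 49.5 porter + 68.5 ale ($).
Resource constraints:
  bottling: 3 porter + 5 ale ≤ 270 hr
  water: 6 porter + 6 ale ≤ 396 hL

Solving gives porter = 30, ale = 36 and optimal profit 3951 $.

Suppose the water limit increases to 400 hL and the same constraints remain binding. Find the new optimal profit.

3965

At the optimum: bottling uses 270 of 270 (binding); water uses 396 of 396 (binding).
From A_Bᵀ y = c: 3·y_bottling + 6·y_water = 49.5; 5·y_bottling + 6·y_water = 68.5.
This yields shadow prices y_bottling = 9.5, y_water = 3.5.
Δz = y_water·Δb = 3.5 × (4) = 14, so new z* = 3951 + 14 = 3965.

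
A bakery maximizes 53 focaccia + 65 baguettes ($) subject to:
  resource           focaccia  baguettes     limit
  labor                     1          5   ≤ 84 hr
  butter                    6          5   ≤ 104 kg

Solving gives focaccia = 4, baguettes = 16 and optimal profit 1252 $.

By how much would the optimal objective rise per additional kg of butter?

At the optimum: labor uses 84 of 84 (binding); butter uses 104 of 104 (binding).
From A_Bᵀ y = c: 1·y_labor + 6·y_butter = 53; 5·y_labor + 5·y_butter = 65.
This yields shadow prices y_labor = 5, y_butter = 8.
Shadow price of butter = 8.

8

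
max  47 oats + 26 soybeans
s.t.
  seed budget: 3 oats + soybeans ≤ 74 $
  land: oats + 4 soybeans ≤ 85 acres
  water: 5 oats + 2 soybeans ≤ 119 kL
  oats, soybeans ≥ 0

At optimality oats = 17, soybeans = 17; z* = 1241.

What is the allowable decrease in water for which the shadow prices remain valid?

Binding constraints: land, water. The basis is B = [[1,4],[5,2]] with det -18.
Per unit decrease in water, x* moves by d = (-0.2222, 0.0556).
The basis stays optimal until oats reaches 0; allowable decrease = 76.5 kL.

76.5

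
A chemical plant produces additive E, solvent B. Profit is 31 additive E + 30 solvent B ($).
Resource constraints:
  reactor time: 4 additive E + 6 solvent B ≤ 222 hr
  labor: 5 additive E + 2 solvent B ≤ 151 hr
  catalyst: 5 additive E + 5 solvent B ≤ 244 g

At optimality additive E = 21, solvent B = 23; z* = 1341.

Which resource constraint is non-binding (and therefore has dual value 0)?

catalyst

reactor time: 222/222 (binding)
labor: 151/151 (binding)
catalyst: 220/244 (slack 24)
By complementary slackness, a constraint with positive slack has shadow price 0 → catalyst.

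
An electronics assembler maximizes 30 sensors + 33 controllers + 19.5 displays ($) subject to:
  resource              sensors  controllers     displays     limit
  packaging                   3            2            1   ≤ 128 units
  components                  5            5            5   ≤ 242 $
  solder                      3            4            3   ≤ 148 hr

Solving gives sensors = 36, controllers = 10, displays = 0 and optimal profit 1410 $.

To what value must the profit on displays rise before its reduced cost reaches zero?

At the optimum: packaging uses 128 of 128 (binding); components uses 230 of 242 (slack = 12); solder uses 148 of 148 (binding).
Since components is not tight, its dual is 0.
The binding rows give the dual system: 3·y_packaging + 3·y_solder = 30 and 2·y_packaging + 4·y_solder = 33.
This yields shadow prices y_packaging = 3.5, y_solder = 6.5.
displays enters the basis when its profit ≥ yᵀa₃ = 3.5·1 + 6.5·3 = 23.

23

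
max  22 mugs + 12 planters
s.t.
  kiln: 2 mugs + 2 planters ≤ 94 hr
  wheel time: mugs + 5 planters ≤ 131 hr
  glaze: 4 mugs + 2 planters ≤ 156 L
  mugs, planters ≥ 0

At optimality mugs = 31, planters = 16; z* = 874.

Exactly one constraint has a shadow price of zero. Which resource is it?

wheel time

kiln: 94/94 (binding)
wheel time: 111/131 (slack 20)
glaze: 156/156 (binding)
By complementary slackness, a constraint with positive slack has shadow price 0 → wheel time.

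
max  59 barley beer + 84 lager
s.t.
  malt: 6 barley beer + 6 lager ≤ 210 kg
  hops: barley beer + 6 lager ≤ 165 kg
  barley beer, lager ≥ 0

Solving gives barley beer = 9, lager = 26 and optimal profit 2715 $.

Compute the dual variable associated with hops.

Check each constraint at x*: malt 210/210 (tight); hops 165/165 (tight).
The binding rows give the dual system: 6·y_malt + 1·y_hops = 59 and 6·y_malt + 6·y_hops = 84.
This yields shadow prices y_malt = 9, y_hops = 5.
Shadow price of hops = 5.

5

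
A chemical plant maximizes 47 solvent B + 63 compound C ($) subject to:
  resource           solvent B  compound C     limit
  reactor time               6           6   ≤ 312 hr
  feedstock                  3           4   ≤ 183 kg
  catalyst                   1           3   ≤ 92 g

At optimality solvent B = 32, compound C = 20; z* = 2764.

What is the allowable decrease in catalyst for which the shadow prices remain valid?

40

Binding constraints: reactor time, catalyst. The basis is B = [[6,6],[1,3]] with det 12.
Per unit decrease in catalyst, x* moves by d = (0.5, -0.5).
The basis stays optimal until compound C reaches 0; allowable decrease = 40 g.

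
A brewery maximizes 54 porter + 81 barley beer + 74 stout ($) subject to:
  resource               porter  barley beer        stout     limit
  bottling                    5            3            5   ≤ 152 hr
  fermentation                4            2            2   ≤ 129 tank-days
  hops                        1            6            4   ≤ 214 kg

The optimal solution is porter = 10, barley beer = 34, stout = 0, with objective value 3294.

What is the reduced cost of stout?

Check each constraint at x*: bottling 152/152 (tight); fermentation 108/129 (slack 21); hops 214/214 (tight).
Slack constraints have shadow price 0 (complementary slackness).
Dual feasibility on the basic columns requires 5·y_bottling + 1·y_hops = 54, 3·y_bottling + 6·y_hops = 81.
Solving: y_bottling = 9, y_hops = 9.
Reduced cost of stout: c₃ − yᵀa₃ = 74 − (9·5 + 9·4) = 74 − 81 = -7.

-7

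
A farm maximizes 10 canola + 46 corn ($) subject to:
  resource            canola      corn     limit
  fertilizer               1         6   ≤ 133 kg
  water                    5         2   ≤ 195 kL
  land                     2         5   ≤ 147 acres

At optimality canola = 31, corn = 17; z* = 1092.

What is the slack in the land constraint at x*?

0

land used = 2·31 + 5·17 = 147; slack = 147 − 147 = 0.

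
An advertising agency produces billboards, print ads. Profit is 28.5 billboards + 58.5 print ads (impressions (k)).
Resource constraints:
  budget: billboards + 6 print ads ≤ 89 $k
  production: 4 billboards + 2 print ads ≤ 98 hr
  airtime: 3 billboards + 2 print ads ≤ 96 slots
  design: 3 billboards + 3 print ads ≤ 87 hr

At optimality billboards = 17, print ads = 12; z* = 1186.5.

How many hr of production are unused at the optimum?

production used = 4·17 + 2·12 = 92; slack = 98 − 92 = 6.

6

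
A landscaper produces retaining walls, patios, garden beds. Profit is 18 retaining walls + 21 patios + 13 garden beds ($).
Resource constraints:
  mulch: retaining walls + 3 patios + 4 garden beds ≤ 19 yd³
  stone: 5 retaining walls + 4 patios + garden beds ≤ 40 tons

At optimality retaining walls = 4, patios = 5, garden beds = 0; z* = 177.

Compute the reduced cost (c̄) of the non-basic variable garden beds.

-2

Check each constraint at x*: mulch 19/19 (tight); stone 40/40 (tight).
From A_Bᵀ y = c: 1·y_mulch + 5·y_stone = 18; 3·y_mulch + 4·y_stone = 21.
Solving: y_mulch = 3, y_stone = 3.
Reduced cost of garden beds: c₃ − yᵀa₃ = 13 − (3·4 + 3·1) = 13 − 15 = -2.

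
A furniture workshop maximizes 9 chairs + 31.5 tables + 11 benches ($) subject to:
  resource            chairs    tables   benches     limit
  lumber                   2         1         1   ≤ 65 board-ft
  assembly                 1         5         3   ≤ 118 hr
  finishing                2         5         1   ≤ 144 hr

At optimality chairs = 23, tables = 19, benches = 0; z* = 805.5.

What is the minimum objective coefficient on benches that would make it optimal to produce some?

19.5

At the optimum: lumber uses 65 of 65 (binding); assembly uses 118 of 118 (binding); finishing uses 141 of 144 (slack = 3).
Slack constraints have shadow price 0 (complementary slackness).
From A_Bᵀ y = c: 2·y_lumber + 1·y_assembly = 9; 1·y_lumber + 5·y_assembly = 31.5.
→ y_lumber = 1.5 and y_assembly = 6.
benches enters the basis when its profit ≥ yᵀa₃ = 1.5·1 + 6·3 = 19.5.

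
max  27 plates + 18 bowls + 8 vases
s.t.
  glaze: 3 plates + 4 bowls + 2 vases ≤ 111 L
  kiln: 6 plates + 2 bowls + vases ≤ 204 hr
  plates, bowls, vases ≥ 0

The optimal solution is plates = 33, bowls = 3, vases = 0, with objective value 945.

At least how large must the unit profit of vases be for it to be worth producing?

9

Check each constraint at x*: glaze 111/111 (tight); kiln 204/204 (tight).
Dual feasibility on the basic columns requires 3·y_glaze + 6·y_kiln = 27, 4·y_glaze + 2·y_kiln = 18.
→ y_glaze = 3 and y_kiln = 3.
vases enters the basis when its profit ≥ yᵀa₃ = 3·2 + 3·1 = 9.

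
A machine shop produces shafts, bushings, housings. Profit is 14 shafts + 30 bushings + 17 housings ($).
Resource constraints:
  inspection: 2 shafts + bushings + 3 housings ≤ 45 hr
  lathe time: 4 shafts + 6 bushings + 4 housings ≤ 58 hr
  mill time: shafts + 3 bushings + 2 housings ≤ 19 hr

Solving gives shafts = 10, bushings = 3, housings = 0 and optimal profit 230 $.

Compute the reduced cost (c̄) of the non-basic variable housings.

-3

At the optimum: inspection uses 23 of 45 (slack = 22); lathe time uses 58 of 58 (binding); mill time uses 19 of 19 (binding).
By complementary slackness, y = 0 for the non-binding constraint.
From A_Bᵀ y = c: 4·y_lathe time + 1·y_mill time = 14; 6·y_lathe time + 3·y_mill time = 30.
Solving: y_lathe time = 2, y_mill time = 6.
Reduced cost of housings: c₃ − yᵀa₃ = 17 − (2·4 + 6·2) = 17 − 20 = -3.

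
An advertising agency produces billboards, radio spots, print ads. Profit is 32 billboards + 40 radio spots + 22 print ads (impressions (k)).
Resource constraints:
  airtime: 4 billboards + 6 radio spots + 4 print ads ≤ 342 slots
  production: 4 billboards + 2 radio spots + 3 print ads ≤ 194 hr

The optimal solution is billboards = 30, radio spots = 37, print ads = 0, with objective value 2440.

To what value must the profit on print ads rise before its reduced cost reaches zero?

30

Check each constraint at x*: airtime 342/342 (tight); production 194/194 (tight).
The binding rows give the dual system: 4·y_airtime + 4·y_production = 32 and 6·y_airtime + 2·y_production = 40.
Solving: y_airtime = 6, y_production = 2.
print ads enters the basis when its profit ≥ yᵀa₃ = 6·4 + 2·3 = 30.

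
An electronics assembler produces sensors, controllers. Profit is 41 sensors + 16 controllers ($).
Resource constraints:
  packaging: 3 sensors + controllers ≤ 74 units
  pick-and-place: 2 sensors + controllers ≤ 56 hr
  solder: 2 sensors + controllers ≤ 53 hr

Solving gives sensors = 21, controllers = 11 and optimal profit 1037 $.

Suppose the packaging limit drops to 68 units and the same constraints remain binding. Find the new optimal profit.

Binding: packaging and solder. Non-binding: pick-and-place (3 unused).
By complementary slackness, y = 0 for the non-binding constraint.
From A_Bᵀ y = c: 3·y_packaging + 2·y_solder = 41; 1·y_packaging + 1·y_solder = 16.
Solving: y_packaging = 9, y_solder = 7.
Δz = y_packaging·Δb = 9 × (-6) = -54, so new z* = 1037 − 54 = 983.

983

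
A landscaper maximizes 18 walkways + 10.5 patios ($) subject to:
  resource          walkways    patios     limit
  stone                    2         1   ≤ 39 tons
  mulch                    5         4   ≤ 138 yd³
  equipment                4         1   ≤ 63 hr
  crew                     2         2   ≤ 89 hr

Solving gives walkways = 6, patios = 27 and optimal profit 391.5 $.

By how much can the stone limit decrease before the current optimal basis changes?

Binding constraints: stone, mulch. The basis is B = [[2,1],[5,4]] with det 3.
Per unit decrease in stone, x* moves by d = (-1.3333, 1.6667).
The basis stays optimal until walkways reaches 0; allowable decrease = 4.5 tons.

4.5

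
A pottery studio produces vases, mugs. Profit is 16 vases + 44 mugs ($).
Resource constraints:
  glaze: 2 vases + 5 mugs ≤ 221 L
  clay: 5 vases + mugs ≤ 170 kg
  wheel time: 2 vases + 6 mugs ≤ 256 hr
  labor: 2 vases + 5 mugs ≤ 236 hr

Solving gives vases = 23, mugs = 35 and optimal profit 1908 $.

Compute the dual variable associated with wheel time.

At the optimum: glaze uses 221 of 221 (binding); clay uses 150 of 170 (slack = 20); wheel time uses 256 of 256 (binding); labor uses 221 of 236 (slack = 15).
By complementary slackness, y = 0 for the non-binding constraints.
Dual feasibility on the basic columns requires 2·y_glaze + 2·y_wheel time = 16, 5·y_glaze + 6·y_wheel time = 44.
This yields shadow prices y_glaze = 4, y_wheel time = 4.
Shadow price of wheel time = 4.

4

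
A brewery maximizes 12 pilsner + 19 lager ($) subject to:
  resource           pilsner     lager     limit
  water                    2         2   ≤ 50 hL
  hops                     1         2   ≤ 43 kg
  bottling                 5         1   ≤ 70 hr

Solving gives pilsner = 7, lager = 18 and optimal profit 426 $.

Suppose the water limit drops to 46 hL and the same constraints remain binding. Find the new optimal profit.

At the optimum: water uses 50 of 50 (binding); hops uses 43 of 43 (binding); bottling uses 53 of 70 (slack = 17).
Slack constraints have shadow price 0 (complementary slackness).
The binding rows give the dual system: 2·y_water + 1·y_hops = 12 and 2·y_water + 2·y_hops = 19.
Solving: y_water = 2.5, y_hops = 7.
Δz = y_water·Δb = 2.5 × (-4) = -10, so new z* = 426 − 10 = 416.

416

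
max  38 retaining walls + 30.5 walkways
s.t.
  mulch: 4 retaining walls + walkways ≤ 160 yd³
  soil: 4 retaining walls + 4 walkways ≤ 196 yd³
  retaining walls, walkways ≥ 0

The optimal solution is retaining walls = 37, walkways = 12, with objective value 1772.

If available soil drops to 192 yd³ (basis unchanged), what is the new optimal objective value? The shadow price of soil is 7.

1744

Δb = -4, so new z* = 1772 + (7)·(-4) = 1772 − 28 = 1744.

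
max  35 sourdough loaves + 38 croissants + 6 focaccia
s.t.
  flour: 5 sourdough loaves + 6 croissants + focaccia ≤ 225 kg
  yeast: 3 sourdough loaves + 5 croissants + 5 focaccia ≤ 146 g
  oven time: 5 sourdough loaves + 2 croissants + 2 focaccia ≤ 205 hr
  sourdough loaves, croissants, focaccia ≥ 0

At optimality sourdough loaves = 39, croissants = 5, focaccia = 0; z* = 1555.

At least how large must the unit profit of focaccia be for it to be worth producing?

At the optimum: flour uses 225 of 225 (binding); yeast uses 142 of 146 (slack = 4); oven time uses 205 of 205 (binding).
Since yeast is not tight, its dual is 0.
The binding rows give the dual system: 5·y_flour + 5·y_oven time = 35 and 6·y_flour + 2·y_oven time = 38.
This yields shadow prices y_flour = 6, y_oven time = 1.
focaccia enters the basis when its profit ≥ yᵀa₃ = 6·1 + 1·2 = 8.

8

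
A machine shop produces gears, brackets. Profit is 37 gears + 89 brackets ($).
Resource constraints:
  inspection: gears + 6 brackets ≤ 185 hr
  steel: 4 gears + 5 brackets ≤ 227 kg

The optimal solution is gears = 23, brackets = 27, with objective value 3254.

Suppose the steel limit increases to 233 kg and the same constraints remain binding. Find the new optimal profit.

3296

Check each constraint at x*: inspection 185/185 (tight); steel 227/227 (tight).
Dual feasibility on the basic columns requires 1·y_inspection + 4·y_steel = 37, 6·y_inspection + 5·y_steel = 89.
→ y_inspection = 9 and y_steel = 7.
Δz = y_steel·Δb = 7 × (6) = 42, so new z* = 3254 + 42 = 3296.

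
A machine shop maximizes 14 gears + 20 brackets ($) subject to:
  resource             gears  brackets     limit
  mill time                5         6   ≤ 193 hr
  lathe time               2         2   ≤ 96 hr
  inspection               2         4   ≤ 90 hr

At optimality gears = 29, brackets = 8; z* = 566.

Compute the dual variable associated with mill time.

2

Check each constraint at x*: mill time 193/193 (tight); lathe time 74/96 (slack 22); inspection 90/90 (tight).
By complementary slackness, y = 0 for the non-binding constraint.
From A_Bᵀ y = c: 5·y_mill time + 2·y_inspection = 14; 6·y_mill time + 4·y_inspection = 20.
This yields shadow prices y_mill time = 2, y_inspection = 2.
Shadow price of mill time = 2.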